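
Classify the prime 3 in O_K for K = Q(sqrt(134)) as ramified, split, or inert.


K = Q(sqrt(134)). Since d mod 4 = 2, disc(K) = 536.
Check p | disc: 536 mod 3 = 2.
p does not divide disc. Compute Legendre symbol (d/p):
2^((3-1)/2) mod 3 = -1
(d/p) = -1, so p is inert: (p) stays prime with e=1, f=2, g=1.
Therefore p is inert.

inert


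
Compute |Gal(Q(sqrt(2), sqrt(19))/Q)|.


The 2 square roots of distinct primes are multiplicatively independent over Q,
so [K:Q] = 2^2 and Gal(K/Q) is isomorphic to (Z/2Z)^2.
|Gal| = 2^2 = 4

4


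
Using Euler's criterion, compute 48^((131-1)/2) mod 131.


p = 131 is prime and the exponent is (p-1)/2 = 65, so by Euler's criterion 48^65 = (48/131) = +1 or -1 mod 131.
Compute by square-and-multiply:
  65 = 64 + 1 (binary 1000001)
  Repeated squaring mod 131: 48^1 = 48, 48^2 = 77, 48^4 = 34, 48^8 = 108, 48^16 = 5, 48^32 = 25, 48^64 = 101
  48^65 = 48^64 * 48^1 = 101 * 48 mod 131
    101 * 48 = 4848 = 1 mod 131
  48^65 = 1 mod 131
Result 1: 48 is a quadratic residue mod 131.
48^65 mod 131 = 1

1


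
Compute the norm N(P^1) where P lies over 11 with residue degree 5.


N(P^a) = p^(a*f)
= 11^(1*5)
= 11^5
= 161051

161051


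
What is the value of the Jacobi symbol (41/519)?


Compute (41/519) via quadratic reciprocity:
  reciprocity: (41/519) -> +(519/41)
  reduce: (27/41)
  reciprocity: (27/41) -> +(41/27)
  reduce: (14/27)
  pull out 2: (2/27) = -1  (since 27 mod 8 = 3)
  reciprocity: (7/27) -> -(27/7)
  reduce: (6/7)
  pull out 2: (2/7) = +1  (since 7 mod 8 = 7)
  reciprocity: (3/7) -> -(7/3)
  reduce: (1/3)
  (1/3) = 1
Product of signs = -1

-1


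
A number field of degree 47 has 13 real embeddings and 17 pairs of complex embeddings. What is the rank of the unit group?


By Dirichlet's unit theorem:
rank = r1 + r2 - 1
= 13 + 17 - 1
= 29

29


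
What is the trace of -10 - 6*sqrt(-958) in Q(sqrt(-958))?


Tr(a + b*sqrt(d)) = (a + b*sqrt(d)) + (a - b*sqrt(d)) = 2a
= 2 * (-10)
= -20

-20


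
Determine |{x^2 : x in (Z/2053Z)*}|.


For prime p, the number of non-zero quadratic residues is (p-1)/2.
= (2053-1)/2
= 1026

1026


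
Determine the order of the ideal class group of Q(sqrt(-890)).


K = Q(sqrt(-890)). d mod 4 = 2, so D = disc(K) = 4d = -3560
h(K) equals the number of primitive reduced positive-definite forms (a, b, c) = a*x^2 + b*x*y + c*y^2 with b^2 - 4ac = D,
where reduced means |b| <= a <= c, with b >= 0 whenever |b| = a or a = c, and primitive means gcd(a, b, c) = 1.
Reduced forces 3a^2 <= |D| = 3560, so 1 <= a <= 34; b must have the parity of D, and c = (b^2 - D)/(4a) must be an integer >= a.
Enumerate a = 1..34, b in [-a, a]:
  a=1: (1, 0, 890)  [1]
  a=2: (2, 0, 445)  [1]
  a=3: (3, -2, 297), (3, 2, 297)  [2]
  a=4: none
  a=5: (5, 0, 178)  [1]
  a=6: (6, -4, 149), (6, 4, 149)  [2]
  a=7..8: none
  a=9: (9, -2, 99), (9, 2, 99)  [2]
  a=10: (10, 0, 89)  [1]
  a=11: (11, -2, 81), (11, 2, 81)  [2]
  a=12..14: none
  a=15: (15, -10, 61), (15, 10, 61)  [2]
  a=16..17: none
  a=18: (18, -16, 53), (18, 16, 53)  [2]
  a=19..21: none
  a=22: (22, -20, 45), (22, 20, 45)  [2]
  a=23..26: none
  a=27: (27, -2, 33), (27, 2, 33)  [2]
  a=28: none
  a=29: (29, -6, 31), (29, 6, 31)  [2]
  a=30: (30, -20, 33), (30, 20, 33)  [2]
  a=31..34: none
Total reduced forms: 1 + 1 + 2 + 1 + 2 + 2 + 1 + 2 + 2 + 2 + 2 + 2 + 2 + 2 = 24
h = 24

24


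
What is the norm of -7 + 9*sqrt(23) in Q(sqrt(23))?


N(a + b*sqrt(d)) = a^2 - d*b^2
= (-7)^2 - (23)*(9)^2
= 49 - 1863
= -1814

-1814


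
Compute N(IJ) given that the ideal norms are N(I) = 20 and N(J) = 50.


N(IJ) = N(I) * N(J)
= 20 * 50
= 1000

1000


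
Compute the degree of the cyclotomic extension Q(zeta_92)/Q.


The degree equals Euler's totient phi(92).
92 = 2^2 * 23
phi(92) = 44

44


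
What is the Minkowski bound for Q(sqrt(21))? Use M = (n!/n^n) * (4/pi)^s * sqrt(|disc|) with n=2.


d = 21, d mod 4 = 1, so disc(K) = d = 21; |disc(K)| = 21
Real quadratic field, so n = 2, s = r2 = 0, r1 = 2
M = (n!/n^n) * (4/pi)^s * sqrt(|disc(K)|) = (2!/2^2) * (4/pi)^0 * sqrt(21)
= 0.5 * 1.000000 * 4.582576
= 2.2913

2.2913


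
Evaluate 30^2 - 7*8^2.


x^2 - d*y^2
= 30^2 - 7*8^2
= 900 - 448
= 452

452


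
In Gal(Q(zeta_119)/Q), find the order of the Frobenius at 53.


The Frobenius at p in Gal(Q(zeta_n)/Q) = (Z/nZ)* is the class of p, so its order is ord_119(53), the smallest k >= 1 with 53^k = 1 mod 119.
n = 119 = 7 * 17, phi(119) = 96; the order divides phi(n).
Divisors of 96: 1, 2, 3, 4, 6, 8, 12, 16, 24, 32, 48, 96
Repeated squaring mod 119: 53^1 = 53, 53^2 = 72, 53^4 = 67, 53^8 = 86, 53^16 = 18, 53^32 = 86, 53^64 = 18
Test divisors in increasing order:
  k=1: 53^1 = 53 mod 119
  k=2: 53^2 = 72 mod 119
  k=3: 53^3 = 72 * 53 = 8 mod 119
  k=4: 53^4 = 67 mod 119
  k=6: 53^6 = 67 * 72 = 64 mod 119
  k=8: 53^8 = 86 mod 119
  k=12: 53^12 = 86 * 67 = 50 mod 119
  k=16: 53^16 = 18 mod 119
  k=24: 53^24 = 18 * 86 = 1 mod 119  <- first divisor giving 1
Order = 24

24


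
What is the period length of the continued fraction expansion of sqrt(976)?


Run the CF algorithm for sqrt(976).
a_0 = floor(sqrt(976)) = 31; set m_0=0, q_0=1.
Recurrence: m' = q*a - m,  q' = (d - m'^2)/q,  a' = floor((a_0 + m')/q').
  step 1: m=31, q=15, a=4
  step 2: m=29, q=9, a=6
  step 3: m=25, q=39, a=1
  step 4: m=14, q=20, a=2
  step 5: m=26, q=15, a=3
  step 6: m=19, q=41, a=1
  step 7: m=22, q=12, a=4
  step 8: m=26, q=25, a=2
  step 9: m=24, q=16, a=3
  step 10: m=24, q=25, a=2
  step 11: m=26, q=12, a=4
  step 12: m=22, q=41, a=1
  step 13: m=19, q=15, a=3
  step 14: m=26, q=20, a=2
  step 15: m=14, q=39, a=1
  step 16: m=25, q=9, a=6
  step 17: m=29, q=15, a=4
  step 18: m=31, q=1, a=62
a_18 = 2*a_0 = 62, so the period closes here.
sqrt(976) = [31; 4, 6, 1, 2, 3, 1, 4, 2, 3, 2, 4, 1, 3, 2, 1, 6, 4, 62]
Period length = 18

18


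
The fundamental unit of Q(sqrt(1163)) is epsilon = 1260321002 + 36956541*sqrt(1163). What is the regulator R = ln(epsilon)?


epsilon = 1260321002 + 36956541*sqrt(1163)
= 2.5206e+09
R = ln(2.5206e+09)
= 21.6478

21.6478


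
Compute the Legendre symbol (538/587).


p = 587 is prime, so compute (538/587) with the reciprocity algorithm (Jacobi-symbol steps: pull out 2s via (2/n), flip via reciprocity, reduce):
  pull out 2: (2/587) = -1  (since 587 mod 8 = 3)
  reciprocity: (269/587) -> +(587/269)
  reduce: (49/269)
  reciprocity: (49/269) -> +(269/49)
  reduce: (24/49)
  pull out 2: (2/49) = +1  (since 49 mod 8 = 1)
  pull out 2: (2/49) = +1  (since 49 mod 8 = 1)
  pull out 2: (2/49) = +1  (since 49 mod 8 = 1)
  reciprocity: (3/49) -> +(49/3)
  reduce: (1/3)
  (1/3) = 1
Product of signs = -1
(538/587) = -1

-1


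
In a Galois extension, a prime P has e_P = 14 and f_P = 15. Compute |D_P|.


|D_P| = e * f
= 14 * 15
= 210

210


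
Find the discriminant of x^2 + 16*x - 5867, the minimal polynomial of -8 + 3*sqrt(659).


The element -8 + 3*sqrt(659) has minimal polynomial:
x^2 + 16*x - 5867
Discriminant = (16)^2 - 4*(-5867)
= 256 + 23468
= 23724

23724


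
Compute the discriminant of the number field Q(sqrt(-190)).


For K = Q(sqrt(d)) with d squarefree: disc(K) = d if d = 1 mod 4, and disc(K) = 4d if d = 2 or 3 mod 4.
Here d = -190, and d mod 4 = 2.
d = 2 mod 4, not 1 (O_K = Z[sqrt(d)]), so disc(K) = 4d = 4 * (-190) = -760

-760


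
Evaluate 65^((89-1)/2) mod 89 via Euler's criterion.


p = 89 is prime and the exponent is (p-1)/2 = 44, so by Euler's criterion 65^44 = (65/89) = +1 or -1 mod 89.
Compute by square-and-multiply:
  44 = 32 + 8 + 4 (binary 101100)
  Repeated squaring mod 89: 65^1 = 65, 65^2 = 42, 65^4 = 73, 65^8 = 78, 65^16 = 32, 65^32 = 45
  65^44 = 65^32 * 65^8 * 65^4 = 45 * 78 * 73 mod 89
    45 * 78 = 3510 = 39 mod 89
    39 * 73 = 2847 = 88 mod 89
  65^44 = 88 mod 89
Result 88 = p - 1 = -1 mod 89: 65 is a quadratic non-residue mod 89. As a residue in [0, p-1] the value is 88.
65^44 mod 89 = 88

88


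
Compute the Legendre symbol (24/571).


p = 571 is prime, so compute (24/571) with the reciprocity algorithm (Jacobi-symbol steps: pull out 2s via (2/n), flip via reciprocity, reduce):
  pull out 2: (2/571) = -1  (since 571 mod 8 = 3)
  pull out 2: (2/571) = -1  (since 571 mod 8 = 3)
  pull out 2: (2/571) = -1  (since 571 mod 8 = 3)
  reciprocity: (3/571) -> -(571/3)
  reduce: (1/3)
  (1/3) = 1
Product of signs = 1
(24/571) = 1

1


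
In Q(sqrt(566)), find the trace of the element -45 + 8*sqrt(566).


Tr(a + b*sqrt(d)) = (a + b*sqrt(d)) + (a - b*sqrt(d)) = 2a
= 2 * (-45)
= -90

-90


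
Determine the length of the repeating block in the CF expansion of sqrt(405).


Run the CF algorithm for sqrt(405).
a_0 = floor(sqrt(405)) = 20; set m_0=0, q_0=1.
Recurrence: m' = q*a - m,  q' = (d - m'^2)/q,  a' = floor((a_0 + m')/q').
  step 1: m=20, q=5, a=8
  step 2: m=20, q=1, a=40
a_2 = 2*a_0 = 40, so the period closes here.
sqrt(405) = [20; 8, 40]
Period length = 2

2


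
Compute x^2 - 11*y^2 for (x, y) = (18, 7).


x^2 - d*y^2
= 18^2 - 11*7^2
= 324 - 539
= -215

-215


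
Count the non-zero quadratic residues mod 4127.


For prime p, the number of non-zero quadratic residues is (p-1)/2.
= (4127-1)/2
= 2063

2063


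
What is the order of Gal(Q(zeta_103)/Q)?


|Gal(Q(zeta_103)/Q)| = phi(103)
= 102

102


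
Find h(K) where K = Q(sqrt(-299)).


K = Q(sqrt(-299)). d mod 4 = 1, so D = disc(K) = d = -299
h(K) equals the number of primitive reduced positive-definite forms (a, b, c) = a*x^2 + b*x*y + c*y^2 with b^2 - 4ac = D,
where reduced means |b| <= a <= c, with b >= 0 whenever |b| = a or a = c, and primitive means gcd(a, b, c) = 1.
Reduced forces 3a^2 <= |D| = 299, so 1 <= a <= 9; b must have the parity of D, and c = (b^2 - D)/(4a) must be an integer >= a.
Enumerate a = 1..9, b in [-a, a]:
  a=1: (1, 1, 75)  [1]
  a=2: none
  a=3: (3, -1, 25), (3, 1, 25)  [2]
  a=4: none
  a=5: (5, -1, 15), (5, 1, 15)  [2]
  a=6: none
  a=7: (7, -3, 11), (7, 3, 11)  [2]
  a=8: none
  a=9: (9, 5, 9)  [1]
Total reduced forms: 1 + 2 + 2 + 2 + 1 = 8
h = 8

8


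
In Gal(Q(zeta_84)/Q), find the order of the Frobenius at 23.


The Frobenius at p in Gal(Q(zeta_n)/Q) = (Z/nZ)* is the class of p, so its order is ord_84(23), the smallest k >= 1 with 23^k = 1 mod 84.
n = 84 = 2^2 * 3 * 7, phi(84) = 24; the order divides phi(n).
Divisors of 24: 1, 2, 3, 4, 6, 8, 12, 24
Repeated squaring mod 84: 23^1 = 23, 23^2 = 25, 23^4 = 37, 23^8 = 25, 23^16 = 37
Test divisors in increasing order:
  k=1: 23^1 = 23 mod 84
  k=2: 23^2 = 25 mod 84
  k=3: 23^3 = 25 * 23 = 71 mod 84
  k=4: 23^4 = 37 mod 84
  k=6: 23^6 = 37 * 25 = 1 mod 84  <- first divisor giving 1
Order = 6

6


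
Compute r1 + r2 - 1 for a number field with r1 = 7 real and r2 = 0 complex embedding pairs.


By Dirichlet's unit theorem:
rank = r1 + r2 - 1
= 7 + 0 - 1
= 6

6


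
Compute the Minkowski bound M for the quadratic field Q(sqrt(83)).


d = 83, d mod 4 = 3, so disc(K) = 4d = 332; |disc(K)| = 332
Real quadratic field, so n = 2, s = r2 = 0, r1 = 2
M = (n!/n^n) * (4/pi)^s * sqrt(|disc(K)|) = (2!/2^2) * (4/pi)^0 * sqrt(332)
= 0.5 * 1.000000 * 18.220867
= 9.1104

9.1104


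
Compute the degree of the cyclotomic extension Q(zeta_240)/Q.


The degree equals Euler's totient phi(240).
240 = 2^4 * 3 * 5
phi(240) = 64

64


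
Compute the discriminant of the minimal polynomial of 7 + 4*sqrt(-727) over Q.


The element 7 + 4*sqrt(-727) has minimal polynomial:
x^2 - 14*x + 11681
Discriminant = (-14)^2 - 4*(11681)
= 196 - 46724
= -46528

-46528


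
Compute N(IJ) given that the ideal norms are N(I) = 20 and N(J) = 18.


N(IJ) = N(I) * N(J)
= 20 * 18
= 360

360


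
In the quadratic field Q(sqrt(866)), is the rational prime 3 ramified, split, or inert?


K = Q(sqrt(866)). Since d mod 4 = 2, disc(K) = 3464.
Check p | disc: 3464 mod 3 = 2.
p does not divide disc. Compute Legendre symbol (d/p):
2^((3-1)/2) mod 3 = -1
(d/p) = -1, so p is inert: (p) stays prime with e=1, f=2, g=1.
Therefore p is inert.

inert


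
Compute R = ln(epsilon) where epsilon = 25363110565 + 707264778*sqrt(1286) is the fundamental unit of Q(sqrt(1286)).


epsilon = 25363110565 + 707264778*sqrt(1286)
= 5.0726e+10
R = ln(5.0726e+10)
= 24.6497

24.6497


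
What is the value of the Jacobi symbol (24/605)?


Compute (24/605) via quadratic reciprocity:
  pull out 2: (2/605) = -1  (since 605 mod 8 = 5)
  pull out 2: (2/605) = -1  (since 605 mod 8 = 5)
  pull out 2: (2/605) = -1  (since 605 mod 8 = 5)
  reciprocity: (3/605) -> +(605/3)
  reduce: (2/3)
  pull out 2: (2/3) = -1  (since 3 mod 8 = 3)
  (1/3) = 1
Product of signs = 1

1


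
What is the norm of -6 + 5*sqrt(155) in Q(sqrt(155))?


N(a + b*sqrt(d)) = a^2 - d*b^2
= (-6)^2 - (155)*(5)^2
= 36 - 3875
= -3839

-3839


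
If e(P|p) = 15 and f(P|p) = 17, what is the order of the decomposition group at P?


|D_P| = e * f
= 15 * 17
= 255

255


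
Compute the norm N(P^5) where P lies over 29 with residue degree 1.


N(P^a) = p^(a*f)
= 29^(5*1)
= 29^5
= 20511149

20511149


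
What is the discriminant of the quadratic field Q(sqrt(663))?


For K = Q(sqrt(d)) with d squarefree: disc(K) = d if d = 1 mod 4, and disc(K) = 4d if d = 2 or 3 mod 4.
Here d = 663, and d mod 4 = 3.
d = 3 mod 4, not 1 (O_K = Z[sqrt(d)]), so disc(K) = 4d = 4 * (663) = 2652

2652


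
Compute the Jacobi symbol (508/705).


Compute (508/705) via quadratic reciprocity:
  pull out 2: (2/705) = +1  (since 705 mod 8 = 1)
  pull out 2: (2/705) = +1  (since 705 mod 8 = 1)
  reciprocity: (127/705) -> +(705/127)
  reduce: (70/127)
  pull out 2: (2/127) = +1  (since 127 mod 8 = 7)
  reciprocity: (35/127) -> -(127/35)
  reduce: (22/35)
  pull out 2: (2/35) = -1  (since 35 mod 8 = 3)
  reciprocity: (11/35) -> -(35/11)
  reduce: (2/11)
  pull out 2: (2/11) = -1  (since 11 mod 8 = 3)
  (1/11) = 1
Product of signs = 1

1


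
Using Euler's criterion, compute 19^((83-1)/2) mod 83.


p = 83 is prime and the exponent is (p-1)/2 = 41, so by Euler's criterion 19^41 = (19/83) = +1 or -1 mod 83.
Compute by square-and-multiply:
  41 = 32 + 8 + 1 (binary 101001)
  Repeated squaring mod 83: 19^1 = 19, 19^2 = 29, 19^4 = 11, 19^8 = 38, 19^16 = 33, 19^32 = 10
  19^41 = 19^32 * 19^8 * 19^1 = 10 * 38 * 19 mod 83
    10 * 38 = 380 = 48 mod 83
    48 * 19 = 912 = 82 mod 83
  19^41 = 82 mod 83
Result 82 = p - 1 = -1 mod 83: 19 is a quadratic non-residue mod 83. As a residue in [0, p-1] the value is 82.
19^41 mod 83 = 82

82


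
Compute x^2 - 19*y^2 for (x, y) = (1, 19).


x^2 - d*y^2
= 1^2 - 19*19^2
= 1 - 6859
= -6858

-6858


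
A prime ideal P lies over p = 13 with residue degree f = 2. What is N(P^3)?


N(P^a) = p^(a*f)
= 13^(3*2)
= 13^6
= 4826809

4826809


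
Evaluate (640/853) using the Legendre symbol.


p = 853 is prime, so compute (640/853) with the reciprocity algorithm (Jacobi-symbol steps: pull out 2s via (2/n), flip via reciprocity, reduce):
  pull out 2: (2/853) = -1  (since 853 mod 8 = 5)
  pull out 2: (2/853) = -1  (since 853 mod 8 = 5)
  pull out 2: (2/853) = -1  (since 853 mod 8 = 5)
  pull out 2: (2/853) = -1  (since 853 mod 8 = 5)
  pull out 2: (2/853) = -1  (since 853 mod 8 = 5)
  pull out 2: (2/853) = -1  (since 853 mod 8 = 5)
  pull out 2: (2/853) = -1  (since 853 mod 8 = 5)
  reciprocity: (5/853) -> +(853/5)
  reduce: (3/5)
  reciprocity: (3/5) -> +(5/3)
  reduce: (2/3)
  pull out 2: (2/3) = -1  (since 3 mod 8 = 3)
  (1/3) = 1
Product of signs = 1
(640/853) = 1

1


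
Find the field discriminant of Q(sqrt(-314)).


For K = Q(sqrt(d)) with d squarefree: disc(K) = d if d = 1 mod 4, and disc(K) = 4d if d = 2 or 3 mod 4.
Here d = -314, and d mod 4 = 2.
d = 2 mod 4, not 1 (O_K = Z[sqrt(d)]), so disc(K) = 4d = 4 * (-314) = -1256

-1256


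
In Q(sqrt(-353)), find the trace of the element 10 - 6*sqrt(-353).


Tr(a + b*sqrt(d)) = (a + b*sqrt(d)) + (a - b*sqrt(d)) = 2a
= 2 * (10)
= 20

20


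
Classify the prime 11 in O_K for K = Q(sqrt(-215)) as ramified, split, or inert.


K = Q(sqrt(-215)). Since d mod 4 = 1, disc(K) = -215.
Check p | disc: -215 mod 11 = 5.
p does not divide disc. Compute Legendre symbol (d/p):
5^((11-1)/2) mod 11 = 1
(d/p) = 1, so p splits: (p) = P*P' with e=1, f=1, g=2.
Therefore p is split.

split


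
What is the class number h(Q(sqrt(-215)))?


K = Q(sqrt(-215)). d mod 4 = 1, so D = disc(K) = d = -215
h(K) equals the number of primitive reduced positive-definite forms (a, b, c) = a*x^2 + b*x*y + c*y^2 with b^2 - 4ac = D,
where reduced means |b| <= a <= c, with b >= 0 whenever |b| = a or a = c, and primitive means gcd(a, b, c) = 1.
Reduced forces 3a^2 <= |D| = 215, so 1 <= a <= 8; b must have the parity of D, and c = (b^2 - D)/(4a) must be an integer >= a.
Enumerate a = 1..8, b in [-a, a]:
  a=1: (1, 1, 54)  [1]
  a=2: (2, -1, 27), (2, 1, 27)  [2]
  a=3: (3, -1, 18), (3, 1, 18)  [2]
  a=4: (4, -3, 14), (4, 3, 14)  [2]
  a=5: (5, 5, 12)  [1]
  a=6: (6, -5, 10), (6, -1, 9), (6, 1, 9), (6, 5, 10)  [4]
  a=7: (7, -3, 8), (7, 3, 8)  [2]
  a=8: none
Total reduced forms: 1 + 2 + 2 + 2 + 1 + 4 + 2 = 14
h = 14

14


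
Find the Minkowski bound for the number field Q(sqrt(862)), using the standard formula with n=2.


d = 862, d mod 4 = 2, so disc(K) = 4d = 3448; |disc(K)| = 3448
Real quadratic field, so n = 2, s = r2 = 0, r1 = 2
M = (n!/n^n) * (4/pi)^s * sqrt(|disc(K)|) = (2!/2^2) * (4/pi)^0 * sqrt(3448)
= 0.5 * 1.000000 * 58.719673
= 29.3598

29.3598


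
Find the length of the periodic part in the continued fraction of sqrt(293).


Run the CF algorithm for sqrt(293).
a_0 = floor(sqrt(293)) = 17; set m_0=0, q_0=1.
Recurrence: m' = q*a - m,  q' = (d - m'^2)/q,  a' = floor((a_0 + m')/q').
  step 1: m=17, q=4, a=8
  step 2: m=15, q=17, a=1
  step 3: m=2, q=17, a=1
  step 4: m=15, q=4, a=8
  step 5: m=17, q=1, a=34
a_5 = 2*a_0 = 34, so the period closes here.
sqrt(293) = [17; 8, 1, 1, 8, 34]
Period length = 5

5


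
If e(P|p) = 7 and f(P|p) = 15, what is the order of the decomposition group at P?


|D_P| = e * f
= 7 * 15
= 105

105


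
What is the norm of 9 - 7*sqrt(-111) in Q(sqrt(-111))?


N(a + b*sqrt(d)) = a^2 - d*b^2
= (9)^2 - (-111)*(-7)^2
= 81 + 5439
= 5520

5520


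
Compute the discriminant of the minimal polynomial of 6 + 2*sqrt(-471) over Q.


The element 6 + 2*sqrt(-471) has minimal polynomial:
x^2 - 12*x + 1920
Discriminant = (-12)^2 - 4*(1920)
= 144 - 7680
= -7536

-7536


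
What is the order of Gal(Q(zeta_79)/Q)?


|Gal(Q(zeta_79)/Q)| = phi(79)
= 78

78


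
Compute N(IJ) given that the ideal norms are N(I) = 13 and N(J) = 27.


N(IJ) = N(I) * N(J)
= 13 * 27
= 351

351


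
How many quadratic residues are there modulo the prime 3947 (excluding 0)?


For prime p, the number of non-zero quadratic residues is (p-1)/2.
= (3947-1)/2
= 1973

1973


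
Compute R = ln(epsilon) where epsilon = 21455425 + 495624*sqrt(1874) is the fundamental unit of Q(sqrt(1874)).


epsilon = 21455425 + 495624*sqrt(1874)
= 4.2911e+07
R = ln(4.2911e+07)
= 17.5746

17.5746


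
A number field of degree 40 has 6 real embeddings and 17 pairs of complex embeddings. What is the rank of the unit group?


By Dirichlet's unit theorem:
rank = r1 + r2 - 1
= 6 + 17 - 1
= 22

22


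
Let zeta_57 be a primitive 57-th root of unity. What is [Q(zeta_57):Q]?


The degree equals Euler's totient phi(57).
57 = 3 * 19
phi(57) = 36

36


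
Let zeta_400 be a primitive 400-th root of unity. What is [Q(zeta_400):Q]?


The degree equals Euler's totient phi(400).
400 = 2^4 * 5^2
phi(400) = 160

160


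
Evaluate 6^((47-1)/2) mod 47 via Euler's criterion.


p = 47 is prime and the exponent is (p-1)/2 = 23, so by Euler's criterion 6^23 = (6/47) = +1 or -1 mod 47.
Compute by square-and-multiply:
  23 = 16 + 4 + 2 + 1 (binary 10111)
  Repeated squaring mod 47: 6^1 = 6, 6^2 = 36, 6^4 = 27, 6^8 = 24, 6^16 = 12
  6^23 = 6^16 * 6^4 * 6^2 * 6^1 = 12 * 27 * 36 * 6 mod 47
    12 * 27 = 324 = 42 mod 47
    42 * 36 = 1512 = 8 mod 47
    8 * 6 = 48 = 1 mod 47
  6^23 = 1 mod 47
Result 1: 6 is a quadratic residue mod 47.
6^23 mod 47 = 1

1


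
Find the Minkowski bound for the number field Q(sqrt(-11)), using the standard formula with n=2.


d = -11, d mod 4 = 1, so disc(K) = d = -11; |disc(K)| = 11
Imaginary quadratic field, so n = 2, s = r2 = 1, r1 = 0
M = (n!/n^n) * (4/pi)^s * sqrt(|disc(K)|) = (2!/2^2) * (4/pi)^1 * sqrt(11)
= 0.5 * 1.273240 * 3.316625
= 2.1114

2.1114


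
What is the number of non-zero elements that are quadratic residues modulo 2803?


For prime p, the number of non-zero quadratic residues is (p-1)/2.
= (2803-1)/2
= 1401

1401


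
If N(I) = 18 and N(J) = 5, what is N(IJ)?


N(IJ) = N(I) * N(J)
= 18 * 5
= 90

90


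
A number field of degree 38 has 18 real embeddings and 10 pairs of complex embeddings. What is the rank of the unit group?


By Dirichlet's unit theorem:
rank = r1 + r2 - 1
= 18 + 10 - 1
= 27

27


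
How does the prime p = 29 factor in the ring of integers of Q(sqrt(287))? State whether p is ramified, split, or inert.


K = Q(sqrt(287)). Since d mod 4 = 3, disc(K) = 1148.
Check p | disc: 1148 mod 29 = 17.
p does not divide disc. Compute Legendre symbol (d/p):
26^((29-1)/2) mod 29 = -1
(d/p) = -1, so p is inert: (p) stays prime with e=1, f=2, g=1.
Therefore p is inert.

inert


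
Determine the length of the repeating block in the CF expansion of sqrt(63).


Run the CF algorithm for sqrt(63).
a_0 = floor(sqrt(63)) = 7; set m_0=0, q_0=1.
Recurrence: m' = q*a - m,  q' = (d - m'^2)/q,  a' = floor((a_0 + m')/q').
  step 1: m=7, q=14, a=1
  step 2: m=7, q=1, a=14
a_2 = 2*a_0 = 14, so the period closes here.
sqrt(63) = [7; 1, 14]
Period length = 2

2


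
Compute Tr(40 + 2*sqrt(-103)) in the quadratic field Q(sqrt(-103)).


Tr(a + b*sqrt(d)) = (a + b*sqrt(d)) + (a - b*sqrt(d)) = 2a
= 2 * (40)
= 80

80


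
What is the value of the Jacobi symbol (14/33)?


Compute (14/33) via quadratic reciprocity:
  pull out 2: (2/33) = +1  (since 33 mod 8 = 1)
  reciprocity: (7/33) -> +(33/7)
  reduce: (5/7)
  reciprocity: (5/7) -> +(7/5)
  reduce: (2/5)
  pull out 2: (2/5) = -1  (since 5 mod 8 = 5)
  (1/5) = 1
Product of signs = -1

-1


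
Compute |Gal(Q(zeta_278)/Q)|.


|Gal(Q(zeta_278)/Q)| = phi(278)
= 138

138


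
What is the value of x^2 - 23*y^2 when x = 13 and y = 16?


x^2 - d*y^2
= 13^2 - 23*16^2
= 169 - 5888
= -5719

-5719


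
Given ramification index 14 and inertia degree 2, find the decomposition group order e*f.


|D_P| = e * f
= 14 * 2
= 28

28


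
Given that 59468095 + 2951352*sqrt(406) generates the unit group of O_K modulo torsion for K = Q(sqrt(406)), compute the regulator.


epsilon = 59468095 + 2951352*sqrt(406)
= 1.1894e+08
R = ln(1.1894e+08)
= 18.5941

18.5941


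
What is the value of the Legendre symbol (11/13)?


p = 13 is prime, so compute (11/13) with the reciprocity algorithm (Jacobi-symbol steps: pull out 2s via (2/n), flip via reciprocity, reduce):
  reciprocity: (11/13) -> +(13/11)
  reduce: (2/11)
  pull out 2: (2/11) = -1  (since 11 mod 8 = 3)
  (1/11) = 1
Product of signs = -1
(11/13) = -1

-1


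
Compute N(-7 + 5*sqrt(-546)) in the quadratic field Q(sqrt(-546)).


N(a + b*sqrt(d)) = a^2 - d*b^2
= (-7)^2 - (-546)*(5)^2
= 49 + 13650
= 13699

13699


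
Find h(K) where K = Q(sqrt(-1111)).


K = Q(sqrt(-1111)). d mod 4 = 1, so D = disc(K) = d = -1111
h(K) equals the number of primitive reduced positive-definite forms (a, b, c) = a*x^2 + b*x*y + c*y^2 with b^2 - 4ac = D,
where reduced means |b| <= a <= c, with b >= 0 whenever |b| = a or a = c, and primitive means gcd(a, b, c) = 1.
Reduced forces 3a^2 <= |D| = 1111, so 1 <= a <= 19; b must have the parity of D, and c = (b^2 - D)/(4a) must be an integer >= a.
Enumerate a = 1..19, b in [-a, a]:
  a=1: (1, 1, 278)  [1]
  a=2: (2, -1, 139), (2, 1, 139)  [2]
  a=3: none
  a=4: (4, -3, 70), (4, 3, 70)  [2]
  a=5: (5, -3, 56), (5, 3, 56)  [2]
  a=6: none
  a=7: (7, -3, 40), (7, 3, 40)  [2]
  a=8: (8, -3, 35), (8, 3, 35)  [2]
  a=9: none
  a=10: (10, -7, 29), (10, -3, 28), (10, 3, 28), (10, 7, 29)  [4]
  a=11: (11, 11, 28)  [1]
  a=12..13: none
  a=14: (14, -11, 22), (14, -3, 20), (14, 3, 20), (14, 11, 22)  [4]
  a=15: none
  a=16: (16, -13, 20), (16, 13, 20)  [2]
  a=17..19: none
Total reduced forms: 1 + 2 + 2 + 2 + 2 + 2 + 4 + 1 + 4 + 2 = 22
h = 22

22


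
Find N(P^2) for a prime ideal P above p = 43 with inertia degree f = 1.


N(P^a) = p^(a*f)
= 43^(2*1)
= 43^2
= 1849

1849


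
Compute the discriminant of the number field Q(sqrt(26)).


For K = Q(sqrt(d)) with d squarefree: disc(K) = d if d = 1 mod 4, and disc(K) = 4d if d = 2 or 3 mod 4.
Here d = 26, and d mod 4 = 2.
d = 2 mod 4, not 1 (O_K = Z[sqrt(d)]), so disc(K) = 4d = 4 * (26) = 104

104


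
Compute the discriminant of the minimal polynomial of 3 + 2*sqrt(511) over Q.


The element 3 + 2*sqrt(511) has minimal polynomial:
x^2 - 6*x - 2035
Discriminant = (-6)^2 - 4*(-2035)
= 36 + 8140
= 8176

8176


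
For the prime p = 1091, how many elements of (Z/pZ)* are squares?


For prime p, the number of non-zero quadratic residues is (p-1)/2.
= (1091-1)/2
= 545

545


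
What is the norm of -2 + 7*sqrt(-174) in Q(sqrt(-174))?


N(a + b*sqrt(d)) = a^2 - d*b^2
= (-2)^2 - (-174)*(7)^2
= 4 + 8526
= 8530

8530


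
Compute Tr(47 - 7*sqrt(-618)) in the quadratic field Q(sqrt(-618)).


Tr(a + b*sqrt(d)) = (a + b*sqrt(d)) + (a - b*sqrt(d)) = 2a
= 2 * (47)
= 94

94


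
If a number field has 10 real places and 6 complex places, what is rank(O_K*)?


By Dirichlet's unit theorem:
rank = r1 + r2 - 1
= 10 + 6 - 1
= 15

15


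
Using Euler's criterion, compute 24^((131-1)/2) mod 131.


p = 131 is prime and the exponent is (p-1)/2 = 65, so by Euler's criterion 24^65 = (24/131) = +1 or -1 mod 131.
Compute by square-and-multiply:
  65 = 64 + 1 (binary 1000001)
  Repeated squaring mod 131: 24^1 = 24, 24^2 = 52, 24^4 = 84, 24^8 = 113, 24^16 = 62, 24^32 = 45, 24^64 = 60
  24^65 = 24^64 * 24^1 = 60 * 24 mod 131
    60 * 24 = 1440 = 130 mod 131
  24^65 = 130 mod 131
Result 130 = p - 1 = -1 mod 131: 24 is a quadratic non-residue mod 131. As a residue in [0, p-1] the value is 130.
24^65 mod 131 = 130

130


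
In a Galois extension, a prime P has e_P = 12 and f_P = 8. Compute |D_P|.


|D_P| = e * f
= 12 * 8
= 96

96


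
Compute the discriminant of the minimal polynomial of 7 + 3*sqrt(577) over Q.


The element 7 + 3*sqrt(577) has minimal polynomial:
x^2 - 14*x - 5144
Discriminant = (-14)^2 - 4*(-5144)
= 196 + 20576
= 20772

20772


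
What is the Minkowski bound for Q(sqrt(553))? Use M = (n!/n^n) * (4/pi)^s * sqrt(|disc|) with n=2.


d = 553, d mod 4 = 1, so disc(K) = d = 553; |disc(K)| = 553
Real quadratic field, so n = 2, s = r2 = 0, r1 = 2
M = (n!/n^n) * (4/pi)^s * sqrt(|disc(K)|) = (2!/2^2) * (4/pi)^0 * sqrt(553)
= 0.5 * 1.000000 * 23.515952
= 11.7580

11.7580


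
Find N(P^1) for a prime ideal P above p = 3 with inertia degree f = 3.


N(P^a) = p^(a*f)
= 3^(1*3)
= 3^3
= 27

27


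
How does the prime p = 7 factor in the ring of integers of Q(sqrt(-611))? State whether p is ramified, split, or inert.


K = Q(sqrt(-611)). Since d mod 4 = 1, disc(K) = -611.
Check p | disc: -611 mod 7 = 5.
p does not divide disc. Compute Legendre symbol (d/p):
5^((7-1)/2) mod 7 = -1
(d/p) = -1, so p is inert: (p) stays prime with e=1, f=2, g=1.
Therefore p is inert.

inert


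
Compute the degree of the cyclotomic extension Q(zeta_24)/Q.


The degree equals Euler's totient phi(24).
24 = 2^3 * 3
phi(24) = 8

8


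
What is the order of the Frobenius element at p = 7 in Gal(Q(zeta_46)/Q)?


The Frobenius at p in Gal(Q(zeta_n)/Q) = (Z/nZ)* is the class of p, so its order is ord_46(7), the smallest k >= 1 with 7^k = 1 mod 46.
n = 46 = 2 * 23, phi(46) = 22; the order divides phi(n).
Divisors of 22: 1, 2, 11, 22
Repeated squaring mod 46: 7^1 = 7, 7^2 = 3, 7^4 = 9, 7^8 = 35, 7^16 = 29
Test divisors in increasing order:
  k=1: 7^1 = 7 mod 46
  k=2: 7^2 = 3 mod 46
  k=11: 7^11 = 35 * 3 * 7 = 45 mod 46
  k=22: 7^22 = 29 * 9 * 3 = 1 mod 46  <- first divisor giving 1
Order = 22

22


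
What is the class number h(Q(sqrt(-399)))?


K = Q(sqrt(-399)). d mod 4 = 1, so D = disc(K) = d = -399
h(K) equals the number of primitive reduced positive-definite forms (a, b, c) = a*x^2 + b*x*y + c*y^2 with b^2 - 4ac = D,
where reduced means |b| <= a <= c, with b >= 0 whenever |b| = a or a = c, and primitive means gcd(a, b, c) = 1.
Reduced forces 3a^2 <= |D| = 399, so 1 <= a <= 11; b must have the parity of D, and c = (b^2 - D)/(4a) must be an integer >= a.
Enumerate a = 1..11, b in [-a, a]:
  a=1: (1, 1, 100)  [1]
  a=2: (2, -1, 50), (2, 1, 50)  [2]
  a=3: (3, 3, 34)  [1]
  a=4: (4, -1, 25), (4, 1, 25)  [2]
  a=5: (5, -1, 20), (5, 1, 20)  [2]
  a=6: (6, -3, 17), (6, 3, 17)  [2]
  a=7: (7, 7, 16)  [1]
  a=8: (8, -7, 14), (8, 7, 14)  [2]
  a=9: none
  a=10: (10, -9, 12), (10, 1, 10), (10, 9, 12)  [3]
  a=11: none
Total reduced forms: 1 + 2 + 1 + 2 + 2 + 2 + 1 + 2 + 3 = 16
h = 16

16


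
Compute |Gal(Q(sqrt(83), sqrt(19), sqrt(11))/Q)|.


The 3 square roots of distinct primes are multiplicatively independent over Q,
so [K:Q] = 2^3 and Gal(K/Q) is isomorphic to (Z/2Z)^3.
|Gal| = 2^3 = 8

8


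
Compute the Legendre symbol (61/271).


p = 271 is prime, so compute (61/271) with the reciprocity algorithm (Jacobi-symbol steps: pull out 2s via (2/n), flip via reciprocity, reduce):
  reciprocity: (61/271) -> +(271/61)
  reduce: (27/61)
  reciprocity: (27/61) -> +(61/27)
  reduce: (7/27)
  reciprocity: (7/27) -> -(27/7)
  reduce: (6/7)
  pull out 2: (2/7) = +1  (since 7 mod 8 = 7)
  reciprocity: (3/7) -> -(7/3)
  reduce: (1/3)
  (1/3) = 1
Product of signs = 1
(61/271) = 1

1


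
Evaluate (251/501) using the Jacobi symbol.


Compute (251/501) via quadratic reciprocity:
  reciprocity: (251/501) -> +(501/251)
  reduce: (250/251)
  pull out 2: (2/251) = -1  (since 251 mod 8 = 3)
  reciprocity: (125/251) -> +(251/125)
  reduce: (1/125)
  (1/125) = 1
Product of signs = -1

-1


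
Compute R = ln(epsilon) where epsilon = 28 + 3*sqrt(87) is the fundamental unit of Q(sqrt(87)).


epsilon = 28 + 3*sqrt(87)
= 55.9821
R = ln(55.9821)
= 4.0250

4.0250


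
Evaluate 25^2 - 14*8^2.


x^2 - d*y^2
= 25^2 - 14*8^2
= 625 - 896
= -271

-271


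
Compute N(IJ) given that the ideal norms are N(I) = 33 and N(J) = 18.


N(IJ) = N(I) * N(J)
= 33 * 18
= 594

594


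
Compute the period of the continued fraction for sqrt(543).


Run the CF algorithm for sqrt(543).
a_0 = floor(sqrt(543)) = 23; set m_0=0, q_0=1.
Recurrence: m' = q*a - m,  q' = (d - m'^2)/q,  a' = floor((a_0 + m')/q').
  step 1: m=23, q=14, a=3
  step 2: m=19, q=13, a=3
  step 3: m=20, q=11, a=3
  step 4: m=13, q=34, a=1
  step 5: m=21, q=3, a=14
  step 6: m=21, q=34, a=1
  step 7: m=13, q=11, a=3
  step 8: m=20, q=13, a=3
  step 9: m=19, q=14, a=3
  step 10: m=23, q=1, a=46
a_10 = 2*a_0 = 46, so the period closes here.
sqrt(543) = [23; 3, 3, 3, 1, 14, 1, 3, 3, 3, 46]
Period length = 10

10


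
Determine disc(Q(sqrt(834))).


For K = Q(sqrt(d)) with d squarefree: disc(K) = d if d = 1 mod 4, and disc(K) = 4d if d = 2 or 3 mod 4.
Here d = 834, and d mod 4 = 2.
d = 2 mod 4, not 1 (O_K = Z[sqrt(d)]), so disc(K) = 4d = 4 * (834) = 3336

3336


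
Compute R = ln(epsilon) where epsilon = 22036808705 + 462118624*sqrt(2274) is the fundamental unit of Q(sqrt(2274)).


epsilon = 22036808705 + 462118624*sqrt(2274)
= 4.4074e+10
R = ln(4.4074e+10)
= 24.5091

24.5091


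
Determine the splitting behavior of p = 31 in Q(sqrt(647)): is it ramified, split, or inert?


K = Q(sqrt(647)). Since d mod 4 = 3, disc(K) = 2588.
Check p | disc: 2588 mod 31 = 15.
p does not divide disc. Compute Legendre symbol (d/p):
27^((31-1)/2) mod 31 = -1
(d/p) = -1, so p is inert: (p) stays prime with e=1, f=2, g=1.
Therefore p is inert.

inert


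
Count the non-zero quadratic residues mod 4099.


For prime p, the number of non-zero quadratic residues is (p-1)/2.
= (4099-1)/2
= 2049

2049


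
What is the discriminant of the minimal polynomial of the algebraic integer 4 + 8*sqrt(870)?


The element 4 + 8*sqrt(870) has minimal polynomial:
x^2 - 8*x - 55664
Discriminant = (-8)^2 - 4*(-55664)
= 64 + 222656
= 222720

222720


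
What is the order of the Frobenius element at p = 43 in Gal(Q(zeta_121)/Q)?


The Frobenius at p in Gal(Q(zeta_n)/Q) = (Z/nZ)* is the class of p, so its order is ord_121(43), the smallest k >= 1 with 43^k = 1 mod 121.
n = 121 = 11^2, phi(121) = 110; the order divides phi(n).
Divisors of 110: 1, 2, 5, 10, 11, 22, 55, 110
Repeated squaring mod 121: 43^1 = 43, 43^2 = 34, 43^4 = 67, 43^8 = 12, 43^16 = 23, 43^32 = 45, 43^64 = 89
Test divisors in increasing order:
  k=1: 43^1 = 43 mod 121
  k=2: 43^2 = 34 mod 121
  k=5: 43^5 = 67 * 43 = 98 mod 121
  k=10: 43^10 = 12 * 34 = 45 mod 121
  k=11: 43^11 = 12 * 34 * 43 = 120 mod 121
  k=22: 43^22 = 23 * 67 * 34 = 1 mod 121  <- first divisor giving 1
Order = 22

22


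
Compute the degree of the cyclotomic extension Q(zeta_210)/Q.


The degree equals Euler's totient phi(210).
210 = 2 * 3 * 5 * 7
phi(210) = 48

48


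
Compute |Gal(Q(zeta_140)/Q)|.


|Gal(Q(zeta_140)/Q)| = phi(140)
= 48

48


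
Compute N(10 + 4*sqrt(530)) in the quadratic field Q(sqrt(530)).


N(a + b*sqrt(d)) = a^2 - d*b^2
= (10)^2 - (530)*(4)^2
= 100 - 8480
= -8380

-8380


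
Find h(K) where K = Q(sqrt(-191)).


K = Q(sqrt(-191)). d mod 4 = 1, so D = disc(K) = d = -191
h(K) equals the number of primitive reduced positive-definite forms (a, b, c) = a*x^2 + b*x*y + c*y^2 with b^2 - 4ac = D,
where reduced means |b| <= a <= c, with b >= 0 whenever |b| = a or a = c, and primitive means gcd(a, b, c) = 1.
Reduced forces 3a^2 <= |D| = 191, so 1 <= a <= 7; b must have the parity of D, and c = (b^2 - D)/(4a) must be an integer >= a.
Enumerate a = 1..7, b in [-a, a]:
  a=1: (1, 1, 48)  [1]
  a=2: (2, -1, 24), (2, 1, 24)  [2]
  a=3: (3, -1, 16), (3, 1, 16)  [2]
  a=4: (4, -1, 12), (4, 1, 12)  [2]
  a=5: (5, -3, 10), (5, 3, 10)  [2]
  a=6: (6, -5, 9), (6, -1, 8), (6, 1, 8), (6, 5, 9)  [4]
  a=7: none
Total reduced forms: 1 + 2 + 2 + 2 + 2 + 4 = 13
h = 13

13


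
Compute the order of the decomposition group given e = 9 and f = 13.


|D_P| = e * f
= 9 * 13
= 117

117


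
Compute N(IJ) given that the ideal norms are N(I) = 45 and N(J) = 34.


N(IJ) = N(I) * N(J)
= 45 * 34
= 1530

1530


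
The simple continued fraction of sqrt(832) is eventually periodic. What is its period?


Run the CF algorithm for sqrt(832).
a_0 = floor(sqrt(832)) = 28; set m_0=0, q_0=1.
Recurrence: m' = q*a - m,  q' = (d - m'^2)/q,  a' = floor((a_0 + m')/q').
  step 1: m=28, q=48, a=1
  step 2: m=20, q=9, a=5
  step 3: m=25, q=23, a=2
  step 4: m=21, q=17, a=2
  step 5: m=13, q=39, a=1
  step 6: m=26, q=4, a=13
  step 7: m=26, q=39, a=1
  step 8: m=13, q=17, a=2
  step 9: m=21, q=23, a=2
  step 10: m=25, q=9, a=5
  step 11: m=20, q=48, a=1
  step 12: m=28, q=1, a=56
a_12 = 2*a_0 = 56, so the period closes here.
sqrt(832) = [28; 1, 5, 2, 2, 1, 13, 1, 2, 2, 5, 1, 56]
Period length = 12

12


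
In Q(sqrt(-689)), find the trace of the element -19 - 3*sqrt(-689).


Tr(a + b*sqrt(d)) = (a + b*sqrt(d)) + (a - b*sqrt(d)) = 2a
= 2 * (-19)
= -38

-38


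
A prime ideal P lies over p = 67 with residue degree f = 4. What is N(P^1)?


N(P^a) = p^(a*f)
= 67^(1*4)
= 67^4
= 20151121

20151121


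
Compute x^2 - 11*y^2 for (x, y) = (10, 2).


x^2 - d*y^2
= 10^2 - 11*2^2
= 100 - 44
= 56

56


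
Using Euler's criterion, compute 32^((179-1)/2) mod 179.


p = 179 is prime and the exponent is (p-1)/2 = 89, so by Euler's criterion 32^89 = (32/179) = +1 or -1 mod 179.
Compute by square-and-multiply:
  89 = 64 + 16 + 8 + 1 (binary 1011001)
  Repeated squaring mod 179: 32^1 = 32, 32^2 = 129, 32^4 = 173, 32^8 = 36, 32^16 = 43, 32^32 = 59, 32^64 = 80
  32^89 = 32^64 * 32^16 * 32^8 * 32^1 = 80 * 43 * 36 * 32 mod 179
    80 * 43 = 3440 = 39 mod 179
    39 * 36 = 1404 = 151 mod 179
    151 * 32 = 4832 = 178 mod 179
  32^89 = 178 mod 179
Result 178 = p - 1 = -1 mod 179: 32 is a quadratic non-residue mod 179. As a residue in [0, p-1] the value is 178.
32^89 mod 179 = 178

178


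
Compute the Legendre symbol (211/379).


p = 379 is prime, so compute (211/379) with the reciprocity algorithm (Jacobi-symbol steps: pull out 2s via (2/n), flip via reciprocity, reduce):
  reciprocity: (211/379) -> -(379/211)
  reduce: (168/211)
  pull out 2: (2/211) = -1  (since 211 mod 8 = 3)
  pull out 2: (2/211) = -1  (since 211 mod 8 = 3)
  pull out 2: (2/211) = -1  (since 211 mod 8 = 3)
  reciprocity: (21/211) -> +(211/21)
  reduce: (1/21)
  (1/21) = 1
Product of signs = 1
(211/379) = 1

1


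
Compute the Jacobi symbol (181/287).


Compute (181/287) via quadratic reciprocity:
  reciprocity: (181/287) -> +(287/181)
  reduce: (106/181)
  pull out 2: (2/181) = -1  (since 181 mod 8 = 5)
  reciprocity: (53/181) -> +(181/53)
  reduce: (22/53)
  pull out 2: (2/53) = -1  (since 53 mod 8 = 5)
  reciprocity: (11/53) -> +(53/11)
  reduce: (9/11)
  reciprocity: (9/11) -> +(11/9)
  reduce: (2/9)
  pull out 2: (2/9) = +1  (since 9 mod 8 = 1)
  (1/9) = 1
Product of signs = 1

1


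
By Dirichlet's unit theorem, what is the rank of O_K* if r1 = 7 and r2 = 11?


By Dirichlet's unit theorem:
rank = r1 + r2 - 1
= 7 + 11 - 1
= 17

17


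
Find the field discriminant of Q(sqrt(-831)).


For K = Q(sqrt(d)) with d squarefree: disc(K) = d if d = 1 mod 4, and disc(K) = 4d if d = 2 or 3 mod 4.
Here d = -831, and d mod 4 = 1.
d = 1 mod 4 (O_K = Z[(1+sqrt(d))/2]), so disc(K) = d = -831

-831


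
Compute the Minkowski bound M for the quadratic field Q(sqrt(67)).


d = 67, d mod 4 = 3, so disc(K) = 4d = 268; |disc(K)| = 268
Real quadratic field, so n = 2, s = r2 = 0, r1 = 2
M = (n!/n^n) * (4/pi)^s * sqrt(|disc(K)|) = (2!/2^2) * (4/pi)^0 * sqrt(268)
= 0.5 * 1.000000 * 16.370706
= 8.1854

8.1854


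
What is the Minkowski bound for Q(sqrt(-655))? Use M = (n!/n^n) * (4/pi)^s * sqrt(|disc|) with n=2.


d = -655, d mod 4 = 1, so disc(K) = d = -655; |disc(K)| = 655
Imaginary quadratic field, so n = 2, s = r2 = 1, r1 = 0
M = (n!/n^n) * (4/pi)^s * sqrt(|disc(K)|) = (2!/2^2) * (4/pi)^1 * sqrt(655)
= 0.5 * 1.273240 * 25.592968
= 16.2930

16.2930


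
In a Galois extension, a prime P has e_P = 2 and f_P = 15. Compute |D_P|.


|D_P| = e * f
= 2 * 15
= 30

30


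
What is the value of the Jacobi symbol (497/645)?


Compute (497/645) via quadratic reciprocity:
  reciprocity: (497/645) -> +(645/497)
  reduce: (148/497)
  pull out 2: (2/497) = +1  (since 497 mod 8 = 1)
  pull out 2: (2/497) = +1  (since 497 mod 8 = 1)
  reciprocity: (37/497) -> +(497/37)
  reduce: (16/37)
  pull out 2: (2/37) = -1  (since 37 mod 8 = 5)
  pull out 2: (2/37) = -1  (since 37 mod 8 = 5)
  pull out 2: (2/37) = -1  (since 37 mod 8 = 5)
  pull out 2: (2/37) = -1  (since 37 mod 8 = 5)
  (1/37) = 1
Product of signs = 1

1


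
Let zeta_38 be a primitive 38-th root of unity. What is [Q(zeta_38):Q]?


The degree equals Euler's totient phi(38).
38 = 2 * 19
phi(38) = 18

18


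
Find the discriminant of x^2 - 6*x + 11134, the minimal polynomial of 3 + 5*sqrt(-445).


The element 3 + 5*sqrt(-445) has minimal polynomial:
x^2 - 6*x + 11134
Discriminant = (-6)^2 - 4*(11134)
= 36 - 44536
= -44500

-44500


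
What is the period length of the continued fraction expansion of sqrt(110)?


Run the CF algorithm for sqrt(110).
a_0 = floor(sqrt(110)) = 10; set m_0=0, q_0=1.
Recurrence: m' = q*a - m,  q' = (d - m'^2)/q,  a' = floor((a_0 + m')/q').
  step 1: m=10, q=10, a=2
  step 2: m=10, q=1, a=20
a_2 = 2*a_0 = 20, so the period closes here.
sqrt(110) = [10; 2, 20]
Period length = 2

2


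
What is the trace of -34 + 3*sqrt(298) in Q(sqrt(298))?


Tr(a + b*sqrt(d)) = (a + b*sqrt(d)) + (a - b*sqrt(d)) = 2a
= 2 * (-34)
= -68

-68


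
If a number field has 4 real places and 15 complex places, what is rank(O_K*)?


By Dirichlet's unit theorem:
rank = r1 + r2 - 1
= 4 + 15 - 1
= 18

18
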